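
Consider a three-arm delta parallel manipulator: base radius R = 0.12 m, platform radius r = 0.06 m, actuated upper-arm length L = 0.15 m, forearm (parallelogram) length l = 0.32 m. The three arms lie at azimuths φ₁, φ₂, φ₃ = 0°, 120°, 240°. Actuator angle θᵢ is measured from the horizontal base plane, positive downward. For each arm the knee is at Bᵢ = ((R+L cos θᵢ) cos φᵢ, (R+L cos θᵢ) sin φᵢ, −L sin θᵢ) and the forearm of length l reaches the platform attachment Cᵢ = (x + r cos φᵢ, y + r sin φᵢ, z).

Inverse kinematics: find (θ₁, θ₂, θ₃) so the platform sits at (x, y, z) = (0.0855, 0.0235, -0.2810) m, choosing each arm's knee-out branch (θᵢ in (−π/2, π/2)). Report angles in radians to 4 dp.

φ1=0.0° → target in arm frame (0.0855, 0.0235)
  A cos θ + B sin θ = C:  -0.0255·cos θ + -0.2810·sin θ = -0.0009
  γ=atan2(-0.2810,-0.0255)=-1.6613;  ψ=arccos(-0.0031)=1.5739;  θ1=γ+ψ≈-0.0874
arm 2 (φ=120.0°): x'=-0.0224, y'=-0.0858
  A=0.0824, B=-0.2810, C=(l²−L²−A²−y'²−z²)/(2L)=-0.0440
  θ2 = atan2(B,A) + arccos(C/0.2928) = 0.4362
rotate P by −φ3: (-0.0631, 0.0623, -0.2810)
  A=0.1231, B=-0.2810, C=(l²−L²−A²−y'²−z²)/(2L)=-0.0603
  γ=atan2(-0.2810,0.1231)=-1.1579;  ψ=arccos(-0.1966)=1.7687;  θ3=γ+ψ≈0.6108

θ₁ = -0.0874, θ₂ = 0.4362, θ₃ = 0.6108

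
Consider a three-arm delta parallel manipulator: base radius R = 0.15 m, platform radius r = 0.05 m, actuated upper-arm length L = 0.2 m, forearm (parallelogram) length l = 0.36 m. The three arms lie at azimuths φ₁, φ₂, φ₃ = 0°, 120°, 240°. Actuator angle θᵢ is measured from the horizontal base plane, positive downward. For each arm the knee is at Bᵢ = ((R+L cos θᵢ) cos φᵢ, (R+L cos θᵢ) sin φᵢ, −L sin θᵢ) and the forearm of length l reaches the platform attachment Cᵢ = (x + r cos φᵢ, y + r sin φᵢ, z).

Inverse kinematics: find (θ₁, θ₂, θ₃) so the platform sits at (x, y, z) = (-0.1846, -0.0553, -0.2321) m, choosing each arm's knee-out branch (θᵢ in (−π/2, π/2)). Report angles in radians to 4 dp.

φ1=0.0° → target in arm frame (-0.1846, -0.0553)
  A cos θ + B sin θ = C:  0.2846·cos θ + -0.2321·sin θ = -0.1208
  θ1 = atan2(B,A) + arccos(C/0.3672) = 1.2219
rotate P by −φ2: (0.0444, 0.1875, -0.2321)
  e−x'=0.0556;  (l²−L²−(e−x')²−y'²−z²)/2L = -0.0063
  γ=atan2(-0.2321,0.0556)=-1.3357;  ψ=arccos(-0.0264)=1.5972;  θ2=γ+ψ≈0.2615
φ3=240.0° → target in arm frame (0.1402, -0.1322)
  A cos θ + B sin θ = C:  -0.0402·cos θ + -0.2321·sin θ = 0.0416
  γ=atan2(-0.2321,-0.0402)=-1.7423;  ψ=arccos(0.1765)=1.3933;  θ3=γ+ψ≈-0.3489

θ₁ = 1.2219, θ₂ = 0.2615, θ₃ = -0.3489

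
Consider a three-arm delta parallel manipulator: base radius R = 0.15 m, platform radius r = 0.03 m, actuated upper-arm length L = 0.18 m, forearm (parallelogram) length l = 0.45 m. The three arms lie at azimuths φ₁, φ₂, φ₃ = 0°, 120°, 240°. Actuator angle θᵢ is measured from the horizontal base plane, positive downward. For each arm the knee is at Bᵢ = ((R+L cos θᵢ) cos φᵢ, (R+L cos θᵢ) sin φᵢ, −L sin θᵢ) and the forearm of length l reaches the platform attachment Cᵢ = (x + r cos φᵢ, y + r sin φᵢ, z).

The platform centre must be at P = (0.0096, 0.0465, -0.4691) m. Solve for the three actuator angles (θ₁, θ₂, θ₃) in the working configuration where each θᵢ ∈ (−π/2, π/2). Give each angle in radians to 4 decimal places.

θ₁ = 0.6109, θ₂ = 0.5237, θ₃ = 0.7856

rotate P by −φ1: (0.0096, 0.0465, -0.4691)
  A=0.1104, B=-0.4691, C=(l²−L²−A²−y'²−z²)/(2L)=-0.1786
  θ1 = atan2(B,A) + arccos(C/0.4819) = 0.6109
φ2=120.0° → target in arm frame (0.0355, -0.0316)
  e−x'=0.0845;  (l²−L²−(e−x')²−y'²−z²)/2L = -0.1614
  θ2 = atan2(B,A) + arccos(C/0.4767) = 0.5237
rotate P by −φ3: (-0.0451, -0.0149, -0.4691)
  A=0.1651, B=-0.4691, C=(l²−L²−A²−y'²−z²)/(2L)=-0.2151
  γ=atan2(-0.4691,0.1651)=-1.2324;  ψ=arccos(-0.4325)=2.0180;  θ3=γ+ψ≈0.7856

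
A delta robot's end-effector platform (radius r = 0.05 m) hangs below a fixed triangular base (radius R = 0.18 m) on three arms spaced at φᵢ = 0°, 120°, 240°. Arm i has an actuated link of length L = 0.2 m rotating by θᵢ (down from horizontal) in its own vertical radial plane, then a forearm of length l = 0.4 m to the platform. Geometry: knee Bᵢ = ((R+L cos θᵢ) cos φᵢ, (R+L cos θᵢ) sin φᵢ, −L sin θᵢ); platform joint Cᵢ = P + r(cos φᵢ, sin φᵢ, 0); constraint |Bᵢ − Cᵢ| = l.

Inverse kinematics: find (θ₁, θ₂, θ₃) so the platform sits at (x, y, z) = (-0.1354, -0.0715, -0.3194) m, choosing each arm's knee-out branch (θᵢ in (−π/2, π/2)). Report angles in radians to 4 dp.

θ₁ = 1.0472, θ₂ = 0.5237, θ₃ = -0.0877

rotate P by −φ1: (-0.1354, -0.0715, -0.3194)
  A=0.2654, B=-0.3194, C=(l²−L²−A²−y'²−z²)/(2L)=-0.1439
  √(A²+B²)=0.4153;  θ1 = -0.8775+1.9247 ≈ 1.0472
φ2=120.0° → target in arm frame (0.0058, 0.1530)
  A=0.1242, B=-0.3194, C=(l²−L²−A²−y'²−z²)/(2L)=-0.0521
  γ=atan2(-0.3194,0.1242)=-1.1999;  ψ=arccos(-0.1522)=1.7236;  θ2=γ+ψ≈0.5237
rotate P by −φ3: (0.1296, -0.0815, -0.3194)
  e−x'=0.0004;  (l²−L²−(e−x')²−y'²−z²)/2L = 0.0283
  θ3 = atan2(B,A) + arccos(C/0.3194) = -0.0877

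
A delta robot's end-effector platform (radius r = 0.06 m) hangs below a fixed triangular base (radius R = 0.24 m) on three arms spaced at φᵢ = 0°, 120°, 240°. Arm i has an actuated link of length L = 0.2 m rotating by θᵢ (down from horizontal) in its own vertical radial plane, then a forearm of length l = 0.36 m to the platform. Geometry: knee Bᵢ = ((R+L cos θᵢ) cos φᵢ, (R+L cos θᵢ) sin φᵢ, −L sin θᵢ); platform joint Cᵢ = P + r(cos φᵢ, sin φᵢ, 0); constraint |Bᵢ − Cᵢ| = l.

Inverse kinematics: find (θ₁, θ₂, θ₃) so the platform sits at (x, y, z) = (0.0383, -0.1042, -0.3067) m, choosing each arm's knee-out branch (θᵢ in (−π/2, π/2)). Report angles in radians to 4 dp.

θ₁ = 0.6979, θ₂ = 1.3092, θ₃ = 0.5235

arm 1 (φ=0.0°): x'=0.0383, y'=-0.1042
  e−x'=0.1417;  (l²−L²−(e−x')²−y'²−z²)/2L = -0.0885
  θ1 = atan2(B,A) + arccos(C/0.3379) = 0.6979
arm 2 (φ=120.0°): x'=-0.1094, y'=0.0189
  A=0.2894, B=-0.3067, C=(l²−L²−A²−y'²−z²)/(2L)=-0.2214
  γ=atan2(-0.3067,0.2894)=-0.8144;  ψ=arccos(-0.5251)=2.1236;  θ2=γ+ψ≈1.3092
φ3=240.0° → target in arm frame (0.0711, 0.0853)
  A cos θ + B sin θ = C:  0.1089·cos θ + -0.3067·sin θ = -0.0590
  √(A²+B²)=0.3255;  θ3 = -1.2296+1.7531 ≈ 0.5235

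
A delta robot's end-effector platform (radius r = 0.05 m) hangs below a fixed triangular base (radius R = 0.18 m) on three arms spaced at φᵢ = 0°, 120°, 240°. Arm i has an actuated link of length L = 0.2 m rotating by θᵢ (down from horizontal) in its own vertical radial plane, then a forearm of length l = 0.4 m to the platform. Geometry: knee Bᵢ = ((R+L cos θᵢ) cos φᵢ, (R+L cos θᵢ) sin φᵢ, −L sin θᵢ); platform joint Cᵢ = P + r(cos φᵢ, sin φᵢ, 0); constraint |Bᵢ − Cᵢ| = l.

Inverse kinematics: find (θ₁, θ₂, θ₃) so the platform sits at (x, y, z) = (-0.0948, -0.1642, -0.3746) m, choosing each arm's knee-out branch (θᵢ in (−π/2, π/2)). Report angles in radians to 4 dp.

rotate P by −φ1: (-0.0948, -0.1642, -0.3746)
  A=0.2248, B=-0.3746, C=(l²−L²−A²−y'²−z²)/(2L)=-0.2446
  θ1 = atan2(B,A) + arccos(C/0.4369) = 1.1346
φ2=120.0° → target in arm frame (-0.0948, 0.1642)
  A=0.2248, B=-0.3746, C=(l²−L²−A²−y'²−z²)/(2L)=-0.2446
  γ=atan2(-0.3746,0.2248)=-1.0303;  ψ=arccos(-0.5598)=2.1649;  θ2=γ+ψ≈1.1346
rotate P by −φ3: (0.1896, 0.0000, -0.3746)
  A=-0.0596, B=-0.3746, C=(l²−L²−A²−y'²−z²)/(2L)=-0.0597
  θ3 = atan2(B,A) + arccos(C/0.3793) = 0.0002

θ₁ = 1.1346, θ₂ = 1.1346, θ₃ = 0.0002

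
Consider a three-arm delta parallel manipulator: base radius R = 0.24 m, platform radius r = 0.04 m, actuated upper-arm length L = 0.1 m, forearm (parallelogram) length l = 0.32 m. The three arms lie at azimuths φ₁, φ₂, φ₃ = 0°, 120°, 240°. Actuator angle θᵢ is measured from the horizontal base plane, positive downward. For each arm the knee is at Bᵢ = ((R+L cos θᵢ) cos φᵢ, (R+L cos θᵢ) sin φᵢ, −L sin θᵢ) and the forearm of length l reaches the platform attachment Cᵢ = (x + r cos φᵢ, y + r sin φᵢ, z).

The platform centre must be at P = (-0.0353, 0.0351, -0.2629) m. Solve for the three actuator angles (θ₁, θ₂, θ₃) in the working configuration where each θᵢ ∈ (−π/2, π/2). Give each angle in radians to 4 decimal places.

θ₁ = 1.2217, θ₂ = 0.5237, θ₃ = 1.0477

arm 1 (φ=0.0°): x'=-0.0353, y'=0.0351
  A cos θ + B sin θ = C:  0.2353·cos θ + -0.2629·sin θ = -0.1666
  √(A²+B²)=0.3528;  θ1 = -0.8407+2.0625 ≈ 1.2217
arm 2 (φ=120.0°): x'=0.0480, y'=0.0130
  e−x'=0.1520;  (l²−L²−(e−x')²−y'²−z²)/2L = 0.0001
  γ=atan2(-0.2629,0.1520)=-1.0467;  ψ=arccos(0.0004)=1.5704;  θ2=γ+ψ≈0.5237
φ3=240.0° → target in arm frame (-0.0127, -0.0481)
  A=0.2127, B=-0.2629, C=(l²−L²−A²−y'²−z²)/(2L)=-0.1215
  γ=atan2(-0.2629,0.2127)=-0.8905;  ψ=arccos(-0.3592)=1.9382;  θ3=γ+ψ≈1.0477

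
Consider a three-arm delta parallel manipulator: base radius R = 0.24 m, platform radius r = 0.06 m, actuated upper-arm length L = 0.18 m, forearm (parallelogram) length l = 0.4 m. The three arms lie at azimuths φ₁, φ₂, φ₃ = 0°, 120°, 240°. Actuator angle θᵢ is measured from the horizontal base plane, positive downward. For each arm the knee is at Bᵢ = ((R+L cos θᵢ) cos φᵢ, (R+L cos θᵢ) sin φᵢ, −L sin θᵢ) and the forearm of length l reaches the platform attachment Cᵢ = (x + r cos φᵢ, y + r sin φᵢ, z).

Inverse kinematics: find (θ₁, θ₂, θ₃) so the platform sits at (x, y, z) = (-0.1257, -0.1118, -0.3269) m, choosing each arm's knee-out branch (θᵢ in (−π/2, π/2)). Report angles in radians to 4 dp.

arm 1 (φ=0.0°): x'=-0.1257, y'=-0.1118
  e−x'=0.3057;  (l²−L²−(e−x')²−y'²−z²)/2L = -0.2367
  γ=atan2(-0.3269,0.3057)=-0.8189;  ψ=arccos(-0.5289)=2.1281;  θ1=γ+ψ≈1.3092
rotate P by −φ2: (-0.0340, 0.1648, -0.3269)
  e−x'=0.2140;  (l²−L²−(e−x')²−y'²−z²)/2L = -0.1450
  γ=atan2(-0.3269,0.2140)=-0.9912;  ψ=arccos(-0.3711)=1.9510;  θ2=γ+ψ≈0.9597
φ3=240.0° → target in arm frame (0.1597, -0.0530)
  e−x'=0.0203;  (l²−L²−(e−x')²−y'²−z²)/2L = 0.0487
  √(A²+B²)=0.3275;  θ3 = -1.5087+1.4217 ≈ -0.0870

θ₁ = 1.3092, θ₂ = 0.9597, θ₃ = -0.0870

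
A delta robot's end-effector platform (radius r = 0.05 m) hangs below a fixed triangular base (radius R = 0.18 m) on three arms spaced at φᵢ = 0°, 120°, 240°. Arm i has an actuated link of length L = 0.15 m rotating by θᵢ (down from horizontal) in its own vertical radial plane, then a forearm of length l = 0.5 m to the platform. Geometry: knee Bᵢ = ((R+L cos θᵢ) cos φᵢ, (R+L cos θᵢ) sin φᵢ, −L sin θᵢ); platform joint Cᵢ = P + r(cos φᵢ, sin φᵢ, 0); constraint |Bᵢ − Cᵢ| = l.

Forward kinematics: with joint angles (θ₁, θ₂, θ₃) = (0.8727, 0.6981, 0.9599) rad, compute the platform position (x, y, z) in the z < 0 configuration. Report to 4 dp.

(-0.0084, 0.0458, -0.5540)

arm 1 at φ=0.0°: (R−r)+L cos θ1 = 0.2264;  O1 = (0.2264, 0.0000, -0.1149)
O2 = (0.2449·cos120.0°, 0.2449·sin120.0°, -0.0964) = (-0.1225, 0.2121, -0.0964)
O3 = (0.2160·cos240.0°, 0.2160·sin240.0°, -0.1229) = (-0.1080, -0.1871, -0.1229)
subtract pairs → two planes through P
plane₁₂: -0.6977x+0.4242y+0.0370z = 0.0048
det = 0.5448;  x = -0.0012+0.0130z,  y = 0.0094+-0.0658z
sphere 1 gives Az²+Bz+C=0 with A=1.0045, B=0.2227, C=-0.1849;  B²−4AC=0.7925;  roots -0.5540, 0.3323;  negative root z = -0.5540
x = -0.0084, y = 0.0458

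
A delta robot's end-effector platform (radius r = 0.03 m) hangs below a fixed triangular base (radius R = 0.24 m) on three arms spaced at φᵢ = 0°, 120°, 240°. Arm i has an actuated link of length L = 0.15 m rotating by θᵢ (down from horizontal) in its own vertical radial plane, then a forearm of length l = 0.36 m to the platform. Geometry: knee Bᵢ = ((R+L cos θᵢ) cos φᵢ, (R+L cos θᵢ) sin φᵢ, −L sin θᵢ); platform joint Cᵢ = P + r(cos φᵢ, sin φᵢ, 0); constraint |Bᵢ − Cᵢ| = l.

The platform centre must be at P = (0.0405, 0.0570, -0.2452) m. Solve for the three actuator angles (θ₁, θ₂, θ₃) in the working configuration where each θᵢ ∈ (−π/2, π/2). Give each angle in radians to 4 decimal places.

φ1=0.0° → target in arm frame (0.0405, 0.0570)
  A cos θ + B sin θ = C:  0.1695·cos θ + -0.2452·sin θ = 0.0500
  γ=atan2(-0.2452,0.1695)=-0.9660;  ψ=arccos(0.1677)=1.4023;  θ1=γ+ψ≈0.4363
φ2=120.0° → target in arm frame (0.0291, -0.0636)
  A cos θ + B sin θ = C:  0.1809·cos θ + -0.2452·sin θ = 0.0341
  √(A²+B²)=0.3047;  θ2 = -0.9352+1.4588 ≈ 0.5236
rotate P by −φ3: (-0.0696, 0.0066, -0.2452)
  e−x'=0.2796;  (l²−L²−(e−x')²−y'²−z²)/2L = -0.1042
  √(A²+B²)=0.3719;  θ3 = -0.7199+1.8547 ≈ 1.1348

θ₁ = 0.4363, θ₂ = 0.5236, θ₃ = 1.1348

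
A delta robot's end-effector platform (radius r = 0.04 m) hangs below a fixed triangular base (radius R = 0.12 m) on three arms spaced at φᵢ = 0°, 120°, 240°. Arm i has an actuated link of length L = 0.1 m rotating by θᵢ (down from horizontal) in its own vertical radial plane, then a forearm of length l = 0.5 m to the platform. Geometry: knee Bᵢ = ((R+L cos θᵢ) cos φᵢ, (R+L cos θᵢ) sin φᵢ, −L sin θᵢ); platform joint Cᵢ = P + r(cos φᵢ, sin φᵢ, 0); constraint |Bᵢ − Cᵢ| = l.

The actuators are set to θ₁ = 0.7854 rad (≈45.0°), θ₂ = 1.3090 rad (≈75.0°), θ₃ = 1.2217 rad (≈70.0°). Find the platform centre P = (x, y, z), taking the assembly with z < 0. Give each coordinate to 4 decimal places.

φ1=0.0°: virtual centre (0.1507, 0.0000, -0.0707), radius l
S2 = (0.1059·cos120.0°, 0.1059·sin120.0°, -0.0966) = (-0.0529, 0.0917, -0.0966)
φ3=240.0°: virtual centre (-0.0571, -0.0989, -0.0940), radius l
subtract pairs → two planes through P
linear system: -0.4073x+0.1834y = -0.0072−-0.0518z; -0.4156x+-0.1978y = -0.0058−-0.0465z
det = 0.1568;  x = 0.0159+-0.1197z,  y = -0.0038+0.0164z
into |P−S₁|² = l²: 1.0146z² + 0.1736z + -0.2268 = 0;  Δ = 0.9506;  z = -0.5660 or 0.3949 → z<0 root = -0.5660
x = 0.0836, y = -0.0131

(0.0836, -0.0131, -0.5660)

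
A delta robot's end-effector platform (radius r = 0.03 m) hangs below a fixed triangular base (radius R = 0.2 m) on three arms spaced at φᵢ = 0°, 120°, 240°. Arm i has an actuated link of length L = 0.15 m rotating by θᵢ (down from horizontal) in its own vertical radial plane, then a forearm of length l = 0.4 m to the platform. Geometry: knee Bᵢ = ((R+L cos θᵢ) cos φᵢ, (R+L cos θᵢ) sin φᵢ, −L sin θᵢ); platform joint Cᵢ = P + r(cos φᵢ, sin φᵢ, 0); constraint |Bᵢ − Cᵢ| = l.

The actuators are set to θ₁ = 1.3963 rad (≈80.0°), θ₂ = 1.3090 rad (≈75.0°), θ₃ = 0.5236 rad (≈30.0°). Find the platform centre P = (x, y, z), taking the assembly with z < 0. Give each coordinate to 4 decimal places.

(-0.0693, -0.0964, -0.4311)

arm 1 at φ=0.0°: ρ1 = 0.1960;  S1 = (0.1960, 0.0000, -0.1477)
arm 2 at φ=120.0°: ρ2 = 0.2088;  S2 = (-0.1044, 0.1808, -0.1449)
arm 3 at φ=240.0°: ρ3 = 0.2999;  S3 = (-0.1500, -0.2597, -0.0750)
eliminate P² terms by subtracting sphere 1 from 2 and 3
linear system: -0.6009x+0.3617y = 0.0043−0.0057z; -0.6920x+-0.5194y = 0.0353−0.1454z
det = 0.5624;  x = -0.0267+0.0988z,  y = -0.0324+0.1484z
sphere 1 gives Az²+Bz+C=0 with A=1.0318, B=0.2418, C=-0.0875;  B²−4AC=0.4196;  roots -0.4311, 0.1967;  negative root z = -0.4311
x = -0.0693, y = -0.0964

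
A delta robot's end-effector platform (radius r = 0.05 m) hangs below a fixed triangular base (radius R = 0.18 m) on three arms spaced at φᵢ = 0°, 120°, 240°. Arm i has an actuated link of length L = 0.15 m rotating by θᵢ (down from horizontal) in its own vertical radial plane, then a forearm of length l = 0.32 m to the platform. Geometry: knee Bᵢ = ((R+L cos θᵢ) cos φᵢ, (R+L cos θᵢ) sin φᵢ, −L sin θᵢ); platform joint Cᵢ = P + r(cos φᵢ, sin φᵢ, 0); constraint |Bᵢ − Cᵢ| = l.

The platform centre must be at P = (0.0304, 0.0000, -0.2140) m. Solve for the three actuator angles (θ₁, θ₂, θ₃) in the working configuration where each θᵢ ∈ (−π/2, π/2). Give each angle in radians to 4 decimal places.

rotate P by −φ1: (0.0304, 0.0000, -0.2140)
  e−x'=0.0996;  (l²−L²−(e−x')²−y'²−z²)/2L = 0.0806
  γ=atan2(-0.2140,0.0996)=-1.1352;  ψ=arccos(0.3415)=1.2223;  θ1=γ+ψ≈0.0871
rotate P by −φ2: (-0.0152, -0.0263, -0.2140)
  e−x'=0.1452;  (l²−L²−(e−x')²−y'²−z²)/2L = 0.0411
  √(A²+B²)=0.2586;  θ2 = -0.9746+1.4112 ≈ 0.4366
rotate P by −φ3: (-0.0152, 0.0263, -0.2140)
  A=0.1452, B=-0.2140, C=(l²−L²−A²−y'²−z²)/(2L)=0.0411
  γ=atan2(-0.2140,0.1452)=-0.9746;  ψ=arccos(0.1589)=1.4112;  θ3=γ+ψ≈0.4366

θ₁ = 0.0871, θ₂ = 0.4366, θ₃ = 0.4366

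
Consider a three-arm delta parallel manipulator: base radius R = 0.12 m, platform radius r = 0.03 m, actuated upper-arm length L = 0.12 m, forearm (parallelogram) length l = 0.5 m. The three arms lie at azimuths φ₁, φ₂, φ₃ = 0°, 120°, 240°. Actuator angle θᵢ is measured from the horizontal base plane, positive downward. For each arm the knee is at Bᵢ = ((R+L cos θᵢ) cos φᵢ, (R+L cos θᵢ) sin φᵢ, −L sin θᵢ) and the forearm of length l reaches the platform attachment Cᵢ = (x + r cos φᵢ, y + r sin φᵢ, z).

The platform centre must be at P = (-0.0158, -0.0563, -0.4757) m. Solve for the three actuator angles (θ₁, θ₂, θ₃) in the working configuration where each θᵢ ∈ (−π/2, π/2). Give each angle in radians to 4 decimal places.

rotate P by −φ1: (-0.0158, -0.0563, -0.4757)
  A cos θ + B sin θ = C:  0.1058·cos θ + -0.4757·sin θ = -0.0211
  θ1 = atan2(B,A) + arccos(C/0.4873) = 0.2621
rotate P by −φ2: (-0.0409, 0.0418, -0.4757)
  e−x'=0.1309;  (l²−L²−(e−x')²−y'²−z²)/2L = -0.0399
  θ2 = atan2(B,A) + arccos(C/0.4934) = 0.3493
arm 3 (φ=240.0°): x'=0.0567, y'=0.0145
  A=0.0333, B=-0.4757, C=(l²−L²−A²−y'²−z²)/(2L)=0.0333
  γ=atan2(-0.4757,0.0333)=-1.5008;  ψ=arccos(0.0698)=1.5009;  θ3=γ+ψ≈0.0001

θ₁ = 0.2621, θ₂ = 0.3493, θ₃ = 0.0001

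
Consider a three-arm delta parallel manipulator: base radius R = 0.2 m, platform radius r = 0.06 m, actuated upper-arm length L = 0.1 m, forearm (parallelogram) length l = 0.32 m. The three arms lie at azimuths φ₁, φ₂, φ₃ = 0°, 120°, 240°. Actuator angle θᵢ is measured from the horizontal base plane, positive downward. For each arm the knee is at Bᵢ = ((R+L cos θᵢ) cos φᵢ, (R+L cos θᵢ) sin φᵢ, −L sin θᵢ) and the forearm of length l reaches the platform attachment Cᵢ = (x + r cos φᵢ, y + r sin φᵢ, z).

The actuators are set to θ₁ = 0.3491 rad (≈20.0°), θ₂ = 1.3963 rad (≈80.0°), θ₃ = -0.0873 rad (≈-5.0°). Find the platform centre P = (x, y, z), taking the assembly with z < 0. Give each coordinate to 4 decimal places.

(0.0357, -0.1176, -0.2561)

O1 = (0.2340·cos0.0°, 0.2340·sin0.0°, -0.0342) = (0.2340, 0.0000, -0.0342)
arm 2 at φ=120.0°: (R−r)+L cos θ2 = 0.1574;  O2 = (-0.0787, 0.1363, -0.0985)
arm 3 at φ=240.0°: (R−r)+L cos θ3 = 0.2396;  O3 = (-0.1198, -0.2075, 0.0087)
eliminate P² terms by subtracting sphere 1 from 2 and 3
[-0.6253 0.2726 -0.1286]·P = -0.0214;  [-0.7076 -0.4150 0.0858]·P = 0.0016
det = 0.4524;  x = 0.0187+-0.0662z,  y = -0.0357+0.3197z
into |P−O₁|² = l²: 1.1066z² + 0.0741z + -0.0536 = 0;  Δ = 0.2428;  z = -0.2561 or 0.1892 → z<0 root = -0.2561
x = 0.0357, y = -0.1176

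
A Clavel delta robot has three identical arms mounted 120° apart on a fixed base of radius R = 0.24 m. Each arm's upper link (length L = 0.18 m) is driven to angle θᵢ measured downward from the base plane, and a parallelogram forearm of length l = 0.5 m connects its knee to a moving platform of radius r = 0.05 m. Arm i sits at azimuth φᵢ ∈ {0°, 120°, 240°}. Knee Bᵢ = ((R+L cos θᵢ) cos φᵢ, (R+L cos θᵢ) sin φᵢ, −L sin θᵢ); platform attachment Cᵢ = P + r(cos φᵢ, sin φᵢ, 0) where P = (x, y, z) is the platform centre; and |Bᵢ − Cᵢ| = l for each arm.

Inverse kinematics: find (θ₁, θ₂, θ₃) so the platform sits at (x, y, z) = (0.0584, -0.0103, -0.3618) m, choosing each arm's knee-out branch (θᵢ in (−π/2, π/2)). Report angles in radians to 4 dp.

θ₁ = -0.1746, θ₂ = 0.3492, θ₃ = 0.2620

arm 1 (φ=0.0°): x'=0.0584, y'=-0.0103
  e−x'=0.1316;  (l²−L²−(e−x')²−y'²−z²)/2L = 0.1924
  θ1 = atan2(B,A) + arccos(C/0.3850) = -0.1746
arm 2 (φ=120.0°): x'=-0.0381, y'=-0.0454
  A cos θ + B sin θ = C:  0.2281·cos θ + -0.3618·sin θ = 0.0906
  γ=atan2(-0.3618,0.2281)=-1.0082;  ψ=arccos(0.2117)=1.3575;  θ2=γ+ψ≈0.3492
rotate P by −φ3: (-0.0203, 0.0557, -0.3618)
  e−x'=0.2103;  (l²−L²−(e−x')²−y'²−z²)/2L = 0.1094
  √(A²+B²)=0.4185;  θ3 = -1.0443+1.3063 ≈ 0.2620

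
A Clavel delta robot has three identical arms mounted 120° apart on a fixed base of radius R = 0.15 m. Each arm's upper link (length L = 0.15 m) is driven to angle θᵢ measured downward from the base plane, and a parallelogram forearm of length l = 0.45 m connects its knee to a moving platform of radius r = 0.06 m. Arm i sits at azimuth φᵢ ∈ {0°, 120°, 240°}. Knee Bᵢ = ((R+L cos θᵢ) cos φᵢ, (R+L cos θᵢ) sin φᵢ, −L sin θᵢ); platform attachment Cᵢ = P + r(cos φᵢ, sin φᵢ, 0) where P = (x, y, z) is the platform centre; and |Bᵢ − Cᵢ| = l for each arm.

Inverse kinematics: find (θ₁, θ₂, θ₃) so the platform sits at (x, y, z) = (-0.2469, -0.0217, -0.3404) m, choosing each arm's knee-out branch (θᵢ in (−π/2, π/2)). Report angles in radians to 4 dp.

φ1=0.0° → target in arm frame (-0.2469, -0.0217)
  A=0.3369, B=-0.3404, C=(l²−L²−A²−y'²−z²)/(2L)=-0.1661
  √(A²+B²)=0.4789;  θ1 = -0.7906+1.9251 ≈ 1.1345
φ2=120.0° → target in arm frame (0.1047, 0.2247)
  A cos θ + B sin θ = C:  -0.0147·cos θ + -0.3404·sin θ = 0.0448
  θ2 = atan2(B,A) + arccos(C/0.3407) = -0.1749
rotate P by −φ3: (0.1422, -0.2030, -0.3404)
  A cos θ + B sin θ = C:  -0.0522·cos θ + -0.3404·sin θ = 0.0673
  θ3 = atan2(B,A) + arccos(C/0.3444) = -0.3491

θ₁ = 1.1345, θ₂ = -0.1749, θ₃ = -0.3491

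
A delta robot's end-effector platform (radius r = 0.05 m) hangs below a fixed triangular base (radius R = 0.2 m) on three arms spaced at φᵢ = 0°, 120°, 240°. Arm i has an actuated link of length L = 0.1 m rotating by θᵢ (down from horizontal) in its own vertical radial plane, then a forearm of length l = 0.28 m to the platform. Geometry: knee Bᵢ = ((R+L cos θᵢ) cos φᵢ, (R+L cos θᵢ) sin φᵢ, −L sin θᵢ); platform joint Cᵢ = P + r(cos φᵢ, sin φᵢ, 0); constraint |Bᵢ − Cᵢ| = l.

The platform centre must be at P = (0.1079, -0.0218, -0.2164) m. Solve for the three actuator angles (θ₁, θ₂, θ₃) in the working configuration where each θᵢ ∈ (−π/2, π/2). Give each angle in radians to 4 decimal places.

rotate P by −φ1: (0.1079, -0.0218, -0.2164)
  A cos θ + B sin θ = C:  0.0421·cos θ + -0.2164·sin θ = 0.0966
  √(A²+B²)=0.2205;  θ1 = -1.3786+1.1171 ≈ -0.2615
arm 2 (φ=120.0°): x'=-0.0728, y'=-0.0825
  e−x'=0.2228;  (l²−L²−(e−x')²−y'²−z²)/2L = -0.1745
  γ=atan2(-0.2164,0.2228)=-0.7708;  ψ=arccos(-0.5617)=2.1673;  θ2=γ+ψ≈1.3965
arm 3 (φ=240.0°): x'=-0.0351, y'=0.1043
  A=0.1851, B=-0.2164, C=(l²−L²−A²−y'²−z²)/(2L)=-0.1178
  γ=atan2(-0.2164,0.1851)=-0.8633;  ψ=arccos(-0.4138)=1.9975;  θ3=γ+ψ≈1.1342

θ₁ = -0.2615, θ₂ = 1.3965, θ₃ = 1.1342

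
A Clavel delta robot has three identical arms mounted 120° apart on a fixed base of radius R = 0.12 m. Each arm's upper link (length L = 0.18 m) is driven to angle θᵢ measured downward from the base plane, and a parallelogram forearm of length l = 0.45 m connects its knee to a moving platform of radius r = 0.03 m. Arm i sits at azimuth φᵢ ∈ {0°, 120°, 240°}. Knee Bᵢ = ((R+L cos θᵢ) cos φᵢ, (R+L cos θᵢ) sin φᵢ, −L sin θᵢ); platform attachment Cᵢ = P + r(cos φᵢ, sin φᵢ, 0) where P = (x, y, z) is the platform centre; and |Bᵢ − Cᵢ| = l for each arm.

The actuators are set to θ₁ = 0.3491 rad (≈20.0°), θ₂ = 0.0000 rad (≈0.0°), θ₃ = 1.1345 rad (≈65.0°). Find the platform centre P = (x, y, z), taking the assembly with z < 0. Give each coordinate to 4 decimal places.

φ1=0.0°: virtual centre (0.2591, 0.0000, -0.0616), radius l
φ2=120.0°: virtual centre (-0.1350, 0.2338, 0.0000), radius l
φ3=240.0°: virtual centre (-0.0830, -0.1438, -0.1631), radius l
eliminate P² terms by subtracting sphere 1 from 2 and 3
[-0.7883 0.4677 0.1231]·P = 0.0020;  [-0.6844 -0.2876 -0.2031]·P = -0.0168
Cramer: x(z) = 0.0133-0.1090z;  y(z) = 0.0266-0.4470z
into |P−centre ₁|² = l²: 1.2117z² + 0.1529z + -0.1376 = 0;  Δ = 0.6901;  z = -0.4059 or 0.2797 → z<0 root = -0.4059
x = 0.0575, y = 0.2080

(0.0575, 0.2080, -0.4059)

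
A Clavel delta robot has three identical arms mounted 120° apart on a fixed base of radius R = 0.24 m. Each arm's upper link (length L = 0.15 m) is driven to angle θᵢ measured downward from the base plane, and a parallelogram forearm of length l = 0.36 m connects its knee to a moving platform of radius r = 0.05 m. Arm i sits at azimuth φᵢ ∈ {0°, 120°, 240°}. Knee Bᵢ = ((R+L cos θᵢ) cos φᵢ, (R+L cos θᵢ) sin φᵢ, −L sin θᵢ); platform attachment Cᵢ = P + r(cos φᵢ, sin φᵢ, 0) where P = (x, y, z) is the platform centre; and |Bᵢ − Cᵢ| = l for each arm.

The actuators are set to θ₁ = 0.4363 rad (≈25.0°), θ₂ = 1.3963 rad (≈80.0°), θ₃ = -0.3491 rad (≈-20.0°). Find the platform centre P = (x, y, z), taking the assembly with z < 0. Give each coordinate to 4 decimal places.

(0.0295, -0.1391, -0.2129)

φ1=0.0°: virtual centre (0.3259, 0.0000, -0.0634), radius l
φ2=120.0°: virtual centre (-0.1080, 0.1871, -0.1477), radius l
arm 3 at φ=240.0°: e+L cos θ3 = 0.3310;  O3 = (-0.1655, -0.2866, 0.0513)
|O₂|²−|O₁|² = -0.0418;  |O₃|²−|O₁|² = 0.0019
linear system: -0.8679x+0.3742y = -0.0418−-0.1687z; -0.9828x+-0.5732y = 0.0019−0.2294z
det = 0.8653;  x = 0.0268+-0.0125z,  y = -0.0493+0.4217z
into |P−O₁|² = l²: 1.1780z² + 0.0927z + -0.0337 = 0;  Δ = 0.1673;  z = -0.2129 or 0.1343 → z<0 root = -0.2129
x = 0.0295, y = -0.1391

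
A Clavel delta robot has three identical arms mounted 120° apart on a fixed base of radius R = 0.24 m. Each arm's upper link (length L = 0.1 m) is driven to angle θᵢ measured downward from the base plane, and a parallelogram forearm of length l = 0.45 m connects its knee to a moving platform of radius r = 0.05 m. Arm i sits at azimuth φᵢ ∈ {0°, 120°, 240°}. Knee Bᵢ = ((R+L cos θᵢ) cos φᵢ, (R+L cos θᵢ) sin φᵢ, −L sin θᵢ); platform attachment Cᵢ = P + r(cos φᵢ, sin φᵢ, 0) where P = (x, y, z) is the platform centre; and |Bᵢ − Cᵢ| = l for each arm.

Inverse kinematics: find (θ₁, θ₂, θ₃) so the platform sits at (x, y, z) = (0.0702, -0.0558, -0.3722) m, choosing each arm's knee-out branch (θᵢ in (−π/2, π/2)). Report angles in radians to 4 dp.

rotate P by −φ1: (0.0702, -0.0558, -0.3722)
  e−x'=0.1198;  (l²−L²−(e−x')²−y'²−z²)/2L = 0.1825
  √(A²+B²)=0.3910;  θ1 = -1.2594+1.0852 ≈ -0.1742
arm 2 (φ=120.0°): x'=-0.0834, y'=-0.0329
  e−x'=0.2734;  (l²−L²−(e−x')²−y'²−z²)/2L = -0.1094
  θ2 = atan2(B,A) + arccos(C/0.4618) = 0.8727
arm 3 (φ=240.0°): x'=0.0132, y'=0.0887
  A cos θ + B sin θ = C:  0.1768·cos θ + -0.3722·sin θ = 0.0743
  √(A²+B²)=0.4120;  θ3 = -1.1274+1.3896 ≈ 0.2622

θ₁ = -0.1742, θ₂ = 0.8727, θ₃ = 0.2622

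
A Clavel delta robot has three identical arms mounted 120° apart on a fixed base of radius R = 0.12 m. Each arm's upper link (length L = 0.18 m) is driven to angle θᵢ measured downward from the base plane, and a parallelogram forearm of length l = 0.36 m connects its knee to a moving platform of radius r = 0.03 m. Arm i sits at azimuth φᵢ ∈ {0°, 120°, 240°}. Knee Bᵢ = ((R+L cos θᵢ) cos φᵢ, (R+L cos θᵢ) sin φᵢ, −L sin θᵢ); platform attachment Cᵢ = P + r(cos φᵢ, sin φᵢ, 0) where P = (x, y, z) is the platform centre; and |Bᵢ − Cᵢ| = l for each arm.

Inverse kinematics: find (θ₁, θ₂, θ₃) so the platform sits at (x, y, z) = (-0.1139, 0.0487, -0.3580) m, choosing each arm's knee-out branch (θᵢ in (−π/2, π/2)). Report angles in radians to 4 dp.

θ₁ = 1.0472, θ₂ = 0.2621, θ₃ = 0.6110

φ1=0.0° → target in arm frame (-0.1139, 0.0487)
  A=0.2039, B=-0.3580, C=(l²−L²−A²−y'²−z²)/(2L)=-0.2081
  θ1 = atan2(B,A) + arccos(C/0.4120) = 1.0472
rotate P by −φ2: (0.0991, 0.0743, -0.3580)
  A cos θ + B sin θ = C:  -0.0091·cos θ + -0.3580·sin θ = -0.1016
  γ=atan2(-0.3580,-0.0091)=-1.5963;  ψ=arccos(-0.2836)=1.8584;  θ2=γ+ψ≈0.2621
arm 3 (φ=240.0°): x'=0.0148, y'=-0.1230
  e−x'=0.0752;  (l²−L²−(e−x')²−y'²−z²)/2L = -0.1437
  √(A²+B²)=0.3658;  θ3 = -1.3637+1.9746 ≈ 0.6110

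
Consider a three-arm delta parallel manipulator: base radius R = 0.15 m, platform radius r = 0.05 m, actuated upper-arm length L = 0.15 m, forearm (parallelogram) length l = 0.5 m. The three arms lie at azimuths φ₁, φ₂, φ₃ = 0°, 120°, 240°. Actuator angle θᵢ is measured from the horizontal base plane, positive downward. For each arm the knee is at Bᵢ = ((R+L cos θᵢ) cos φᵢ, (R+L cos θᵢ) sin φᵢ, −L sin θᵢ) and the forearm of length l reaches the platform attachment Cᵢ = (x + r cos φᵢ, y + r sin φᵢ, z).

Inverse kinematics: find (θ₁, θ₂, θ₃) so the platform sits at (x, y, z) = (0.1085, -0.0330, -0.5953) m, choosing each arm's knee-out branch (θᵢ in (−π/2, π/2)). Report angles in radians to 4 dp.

φ1=0.0° → target in arm frame (0.1085, -0.0330)
  e−x'=-0.0085;  (l²−L²−(e−x')²−y'²−z²)/2L = -0.4268
  γ=atan2(-0.5953,-0.0085)=-1.5851;  ψ=arccos(-0.7169)=2.3701;  θ1=γ+ψ≈0.7851
arm 2 (φ=120.0°): x'=-0.0828, y'=-0.0775
  A cos θ + B sin θ = C:  0.1828·cos θ + -0.5953·sin θ = -0.5544
  γ=atan2(-0.5953,0.1828)=-1.2728;  ψ=arccos(-0.8902)=2.6686;  θ2=γ+ψ≈1.3958
φ3=240.0° → target in arm frame (-0.0257, 0.1105)
  A cos θ + B sin θ = C:  0.1257·cos θ + -0.5953·sin θ = -0.5163
  √(A²+B²)=0.6084;  θ3 = -1.3627+2.5840 ≈ 1.2212

θ₁ = 0.7851, θ₂ = 1.3958, θ₃ = 1.2212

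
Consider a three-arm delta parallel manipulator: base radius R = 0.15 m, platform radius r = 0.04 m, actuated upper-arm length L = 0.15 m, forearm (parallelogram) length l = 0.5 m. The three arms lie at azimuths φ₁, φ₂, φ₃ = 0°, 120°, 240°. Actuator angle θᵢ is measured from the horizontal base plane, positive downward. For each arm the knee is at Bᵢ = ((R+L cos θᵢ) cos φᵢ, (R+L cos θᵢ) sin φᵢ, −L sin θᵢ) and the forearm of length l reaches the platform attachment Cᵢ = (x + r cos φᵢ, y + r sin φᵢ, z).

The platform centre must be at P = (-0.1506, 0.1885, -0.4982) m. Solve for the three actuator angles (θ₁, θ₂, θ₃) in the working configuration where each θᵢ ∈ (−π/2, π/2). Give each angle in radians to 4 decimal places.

θ₁ = 1.3091, θ₂ = -0.0002, θ₃ = 1.1345

rotate P by −φ1: (-0.1506, 0.1885, -0.4982)
  A=0.2606, B=-0.4982, C=(l²−L²−A²−y'²−z²)/(2L)=-0.4138
  √(A²+B²)=0.5622;  θ1 = -1.0889+2.3980 ≈ 1.3091
arm 2 (φ=120.0°): x'=0.2385, y'=0.0362
  e−x'=-0.1285;  (l²−L²−(e−x')²−y'²−z²)/2L = -0.1285
  γ=atan2(-0.4982,-0.1285)=-1.8233;  ψ=arccos(-0.2497)=1.8231;  θ2=γ+ψ≈-0.0002
rotate P by −φ3: (-0.0879, -0.2247, -0.4982)
  e−x'=0.1979;  (l²−L²−(e−x')²−y'²−z²)/2L = -0.3679
  γ=atan2(-0.4982,0.1979)=-1.1926;  ψ=arccos(-0.6862)=2.3271;  θ3=γ+ψ≈1.1345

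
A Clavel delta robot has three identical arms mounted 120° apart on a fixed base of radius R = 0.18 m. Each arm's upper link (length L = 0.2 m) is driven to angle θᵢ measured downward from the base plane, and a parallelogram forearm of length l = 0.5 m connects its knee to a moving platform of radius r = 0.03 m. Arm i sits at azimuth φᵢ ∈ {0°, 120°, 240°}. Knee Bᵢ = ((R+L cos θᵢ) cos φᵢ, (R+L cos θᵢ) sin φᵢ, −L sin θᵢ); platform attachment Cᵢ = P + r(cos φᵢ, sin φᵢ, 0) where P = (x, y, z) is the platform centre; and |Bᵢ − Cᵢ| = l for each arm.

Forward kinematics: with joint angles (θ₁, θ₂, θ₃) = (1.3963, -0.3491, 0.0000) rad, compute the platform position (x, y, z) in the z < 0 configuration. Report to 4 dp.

φ1=0.0°: virtual centre (0.1847, 0.0000, -0.1970), radius l
φ2=120.0°: virtual centre (-0.1690, 0.2927, 0.0684), radius l
S3 = (0.3500·cos240.0°, 0.3500·sin240.0°, 0.0000) = (-0.1750, -0.3031, 0.0000)
|S₂|²−|S₁|² = 0.0460;  |S₃|²−|S₁|² = 0.0496
plane₁₂: -0.7074x+0.5853y+0.5307z = 0.0460
det = 0.8499;  x = -0.0669+0.6498z,  y = -0.0024+-0.1214z
sphere 1 gives Az²+Bz+C=0 with A=1.4370, B=0.0674, C=-0.1479;  B²−4AC=0.8545;  roots -0.3451, 0.2982;  negative root z = -0.3451
x = -0.2912, y = 0.0395

(-0.2912, 0.0395, -0.3451)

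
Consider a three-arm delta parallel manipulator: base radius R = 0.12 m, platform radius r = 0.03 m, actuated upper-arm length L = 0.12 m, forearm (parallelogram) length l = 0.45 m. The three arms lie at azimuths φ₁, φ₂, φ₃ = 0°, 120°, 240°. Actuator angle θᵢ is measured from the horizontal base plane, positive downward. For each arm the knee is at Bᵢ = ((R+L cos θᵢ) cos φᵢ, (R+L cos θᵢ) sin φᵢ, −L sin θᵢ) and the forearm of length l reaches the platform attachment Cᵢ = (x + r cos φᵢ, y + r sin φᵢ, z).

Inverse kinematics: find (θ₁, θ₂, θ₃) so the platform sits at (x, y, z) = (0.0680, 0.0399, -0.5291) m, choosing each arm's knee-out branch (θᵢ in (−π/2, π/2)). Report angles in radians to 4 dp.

θ₁ = 0.8731, θ₂ = 1.1351, θ₃ = 1.3972

arm 1 (φ=0.0°): x'=0.0680, y'=0.0399
  A=0.0220, B=-0.5291, C=(l²−L²−A²−y'²−z²)/(2L)=-0.3913
  θ1 = atan2(B,A) + arccos(C/0.5296) = 0.8731
rotate P by −φ2: (0.0006, -0.0788, -0.5291)
  A cos θ + B sin θ = C:  0.0894·cos θ + -0.5291·sin θ = -0.4419
  θ2 = atan2(B,A) + arccos(C/0.5366) = 1.1351
φ3=240.0° → target in arm frame (-0.0686, 0.0389)
  e−x'=0.1586;  (l²−L²−(e−x')²−y'²−z²)/2L = -0.4938
  γ=atan2(-0.5291,0.1586)=-1.2796;  ψ=arccos(-0.8939)=2.6768;  θ3=γ+ψ≈1.3972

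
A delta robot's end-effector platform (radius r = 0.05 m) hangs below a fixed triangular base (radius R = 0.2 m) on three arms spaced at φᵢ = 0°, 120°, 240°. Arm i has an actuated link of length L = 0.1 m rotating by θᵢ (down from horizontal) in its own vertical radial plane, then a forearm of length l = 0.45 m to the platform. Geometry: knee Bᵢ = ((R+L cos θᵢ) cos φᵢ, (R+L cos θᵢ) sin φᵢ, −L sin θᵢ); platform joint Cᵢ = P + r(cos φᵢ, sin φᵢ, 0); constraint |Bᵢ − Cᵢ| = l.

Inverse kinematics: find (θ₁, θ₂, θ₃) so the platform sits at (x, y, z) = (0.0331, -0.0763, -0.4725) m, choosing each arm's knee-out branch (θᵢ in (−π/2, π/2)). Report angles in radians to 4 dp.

θ₁ = 0.7848, θ₂ = 1.3959, θ₃ = 0.6977

arm 1 (φ=0.0°): x'=0.0331, y'=-0.0763
  A cos θ + B sin θ = C:  0.1169·cos θ + -0.4725·sin θ = -0.2512
  γ=atan2(-0.4725,0.1169)=-1.3283;  ψ=arccos(-0.5161)=2.1131;  θ1=γ+ψ≈0.7848
rotate P by −φ2: (-0.0826, 0.0095, -0.4725)
  A cos θ + B sin θ = C:  0.2326·cos θ + -0.4725·sin θ = -0.4248
  √(A²+B²)=0.5267;  θ2 = -1.1133+2.5092 ≈ 1.3959
arm 3 (φ=240.0°): x'=0.0495, y'=0.0668
  e−x'=0.1005;  (l²−L²−(e−x')²−y'²−z²)/2L = -0.2266
  θ3 = atan2(B,A) + arccos(C/0.4831) = 0.6977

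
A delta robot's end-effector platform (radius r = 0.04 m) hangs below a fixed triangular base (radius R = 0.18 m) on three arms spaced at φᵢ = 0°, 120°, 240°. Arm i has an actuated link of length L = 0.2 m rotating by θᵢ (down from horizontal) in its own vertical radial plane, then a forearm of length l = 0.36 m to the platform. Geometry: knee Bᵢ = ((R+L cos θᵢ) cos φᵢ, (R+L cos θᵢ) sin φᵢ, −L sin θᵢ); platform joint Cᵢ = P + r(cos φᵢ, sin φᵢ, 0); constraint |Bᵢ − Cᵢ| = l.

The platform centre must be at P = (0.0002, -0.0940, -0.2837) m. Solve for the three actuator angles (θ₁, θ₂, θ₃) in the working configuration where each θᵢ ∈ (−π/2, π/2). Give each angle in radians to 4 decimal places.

θ₁ = 0.6107, θ₂ = 0.9600, θ₃ = 0.1743

rotate P by −φ1: (0.0002, -0.0940, -0.2837)
  A=0.1398, B=-0.2837, C=(l²−L²−A²−y'²−z²)/(2L)=-0.0482
  √(A²+B²)=0.3163;  θ1 = -1.1129+1.7237 ≈ 0.6107
arm 2 (φ=120.0°): x'=-0.0815, y'=0.0468
  A cos θ + B sin θ = C:  0.2215·cos θ + -0.2837·sin θ = -0.1054
  θ2 = atan2(B,A) + arccos(C/0.3599) = 0.9600
rotate P by −φ3: (0.0813, 0.0472, -0.2837)
  A=0.0587, B=-0.2837, C=(l²−L²−A²−y'²−z²)/(2L)=0.0086
  √(A²+B²)=0.2897;  θ3 = -1.3668+1.5411 ≈ 0.1743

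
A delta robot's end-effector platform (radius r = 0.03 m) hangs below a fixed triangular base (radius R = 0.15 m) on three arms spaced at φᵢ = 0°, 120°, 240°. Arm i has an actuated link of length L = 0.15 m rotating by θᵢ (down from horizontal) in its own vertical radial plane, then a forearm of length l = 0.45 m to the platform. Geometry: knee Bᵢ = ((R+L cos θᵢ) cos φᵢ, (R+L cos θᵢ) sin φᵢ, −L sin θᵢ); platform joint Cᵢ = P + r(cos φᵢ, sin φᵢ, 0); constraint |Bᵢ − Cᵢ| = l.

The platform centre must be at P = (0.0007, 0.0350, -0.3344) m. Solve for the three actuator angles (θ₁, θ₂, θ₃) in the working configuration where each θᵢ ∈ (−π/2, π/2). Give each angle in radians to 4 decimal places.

rotate P by −φ1: (0.0007, 0.0350, -0.3344)
  e−x'=0.1193;  (l²−L²−(e−x')²−y'²−z²)/2L = 0.1757
  γ=atan2(-0.3344,0.1193)=-1.2281;  ψ=arccos(0.4950)=1.0530;  θ1=γ+ψ≈-0.1751
φ2=120.0° → target in arm frame (0.0300, -0.0181)
  e−x'=0.0900;  (l²−L²−(e−x')²−y'²−z²)/2L = 0.1991
  √(A²+B²)=0.3463;  θ2 = -1.3078+0.9582 ≈ -0.3496
rotate P by −φ3: (-0.0307, -0.0169, -0.3344)
  A=0.1507, B=-0.3344, C=(l²−L²−A²−y'²−z²)/(2L)=0.1506
  √(A²+B²)=0.3668;  θ3 = -1.1475+1.1475 ≈ 0.0001

θ₁ = -0.1751, θ₂ = -0.3496, θ₃ = 0.0001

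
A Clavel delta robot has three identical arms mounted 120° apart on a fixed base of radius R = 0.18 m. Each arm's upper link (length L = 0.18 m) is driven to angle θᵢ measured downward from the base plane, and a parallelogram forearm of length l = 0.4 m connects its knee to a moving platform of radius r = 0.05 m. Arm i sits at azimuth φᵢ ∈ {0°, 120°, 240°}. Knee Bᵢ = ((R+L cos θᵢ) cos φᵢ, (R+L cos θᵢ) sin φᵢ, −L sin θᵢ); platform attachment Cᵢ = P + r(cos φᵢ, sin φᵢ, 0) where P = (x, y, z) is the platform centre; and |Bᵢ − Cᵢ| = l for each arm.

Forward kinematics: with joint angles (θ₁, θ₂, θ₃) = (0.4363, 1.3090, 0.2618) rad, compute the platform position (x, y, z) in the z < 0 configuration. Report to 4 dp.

centre 1 = (0.2931·cos0.0°, 0.2931·sin0.0°, -0.0761) = (0.2931, 0.0000, -0.0761)
φ2=120.0°: virtual centre (-0.0883, 0.1529, -0.1739), radius l
arm 3 at φ=240.0°: e+L cos θ3 = 0.3039;  centre 3 = (-0.1519, -0.2632, -0.0466)
|centre ₂|²−|centre ₁|² = -0.0303;  |centre ₃|²−|centre ₁|² = 0.0028
linear system: -0.7629x+0.3059y = -0.0303−-0.1956z; -0.8901x+-0.5263y = 0.0028−0.0590z
Cramer: x(z) = 0.0224-0.1260z;  y(z) = -0.0432+0.3252z
sphere 1 gives Az²+Bz+C=0 with A=1.1216, B=0.1923, C=-0.0791;  B²−4AC=0.3916;  roots -0.3647, 0.1933;  negative root z = -0.3647
x = 0.0684, y = -0.1618

(0.0684, -0.1618, -0.3647)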